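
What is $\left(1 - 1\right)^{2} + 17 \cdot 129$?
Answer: $2193$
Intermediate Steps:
$\left(1 - 1\right)^{2} + 17 \cdot 129 = 0^{2} + 2193 = 0 + 2193 = 2193$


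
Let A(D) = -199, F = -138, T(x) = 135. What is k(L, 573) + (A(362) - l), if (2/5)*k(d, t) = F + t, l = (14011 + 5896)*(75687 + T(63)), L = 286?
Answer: -3018775331/2 ≈ -1.5094e+9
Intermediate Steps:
l = 1509388554 (l = (14011 + 5896)*(75687 + 135) = 19907*75822 = 1509388554)
k(d, t) = -345 + 5*t/2 (k(d, t) = 5*(-138 + t)/2 = -345 + 5*t/2)
k(L, 573) + (A(362) - l) = (-345 + (5/2)*573) + (-199 - 1*1509388554) = (-345 + 2865/2) + (-199 - 1509388554) = 2175/2 - 1509388753 = -3018775331/2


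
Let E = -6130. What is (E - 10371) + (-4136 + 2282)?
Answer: -18355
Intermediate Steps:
(E - 10371) + (-4136 + 2282) = (-6130 - 10371) + (-4136 + 2282) = -16501 - 1854 = -18355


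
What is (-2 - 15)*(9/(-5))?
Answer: 153/5 ≈ 30.600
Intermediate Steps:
(-2 - 15)*(9/(-5)) = -153*(-1)/5 = -17*(-9/5) = 153/5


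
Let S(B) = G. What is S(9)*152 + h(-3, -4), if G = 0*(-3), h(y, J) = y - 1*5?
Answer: -8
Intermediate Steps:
h(y, J) = -5 + y (h(y, J) = y - 5 = -5 + y)
G = 0
S(B) = 0
S(9)*152 + h(-3, -4) = 0*152 + (-5 - 3) = 0 - 8 = -8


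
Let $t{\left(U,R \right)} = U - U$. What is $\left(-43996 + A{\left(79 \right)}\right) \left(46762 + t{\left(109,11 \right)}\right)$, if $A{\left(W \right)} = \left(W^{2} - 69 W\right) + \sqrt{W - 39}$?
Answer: $-2020398972 + 93524 \sqrt{10} \approx -2.0201 \cdot 10^{9}$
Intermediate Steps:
$t{\left(U,R \right)} = 0$
$A{\left(W \right)} = W^{2} + \sqrt{-39 + W} - 69 W$ ($A{\left(W \right)} = \left(W^{2} - 69 W\right) + \sqrt{-39 + W} = W^{2} + \sqrt{-39 + W} - 69 W$)
$\left(-43996 + A{\left(79 \right)}\right) \left(46762 + t{\left(109,11 \right)}\right) = \left(-43996 + \left(79^{2} + \sqrt{-39 + 79} - 5451\right)\right) \left(46762 + 0\right) = \left(-43996 + \left(6241 + \sqrt{40} - 5451\right)\right) 46762 = \left(-43996 + \left(6241 + 2 \sqrt{10} - 5451\right)\right) 46762 = \left(-43996 + \left(790 + 2 \sqrt{10}\right)\right) 46762 = \left(-43206 + 2 \sqrt{10}\right) 46762 = -2020398972 + 93524 \sqrt{10}$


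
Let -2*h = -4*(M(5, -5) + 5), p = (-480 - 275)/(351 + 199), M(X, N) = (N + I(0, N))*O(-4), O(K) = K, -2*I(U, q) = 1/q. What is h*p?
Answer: -18573/275 ≈ -67.538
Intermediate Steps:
I(U, q) = -1/(2*q)
M(X, N) = -4*N + 2/N (M(X, N) = (N - 1/(2*N))*(-4) = -4*N + 2/N)
p = -151/110 (p = -755/550 = -755*1/550 = -151/110 ≈ -1.3727)
h = 246/5 (h = -(-2)*((-4*(-5) + 2/(-5)) + 5) = -(-2)*((20 + 2*(-⅕)) + 5) = -(-2)*((20 - ⅖) + 5) = -(-2)*(98/5 + 5) = -(-2)*123/5 = -½*(-492/5) = 246/5 ≈ 49.200)
h*p = (246/5)*(-151/110) = -18573/275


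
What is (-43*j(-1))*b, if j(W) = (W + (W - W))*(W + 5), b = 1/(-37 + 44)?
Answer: 172/7 ≈ 24.571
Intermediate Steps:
b = 1/7 ≈ 0.14286
j(W) = W*(5 + W) (j(W) = (W + 0)*(5 + W) = W*(5 + W))
(-43*j(-1))*b = -(-43)*(5 - 1)*(1/7) = -(-43)*4*(1/7) = -43*(-4)*(1/7) = 172*(1/7) = 172/7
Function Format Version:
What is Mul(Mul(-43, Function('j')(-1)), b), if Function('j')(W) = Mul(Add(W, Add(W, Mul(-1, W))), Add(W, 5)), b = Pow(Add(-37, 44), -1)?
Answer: Rational(172, 7) ≈ 24.571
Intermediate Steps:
b = Rational(1, 7) (b = Pow(7, -1) = Rational(1, 7) ≈ 0.14286)
Function('j')(W) = Mul(W, Add(5, W)) (Function('j')(W) = Mul(Add(W, 0), Add(5, W)) = Mul(W, Add(5, W)))
Mul(Mul(-43, Function('j')(-1)), b) = Mul(Mul(-43, Mul(-1, Add(5, -1))), Rational(1, 7)) = Mul(Mul(-43, Mul(-1, 4)), Rational(1, 7)) = Mul(Mul(-43, -4), Rational(1, 7)) = Mul(172, Rational(1, 7)) = Rational(172, 7)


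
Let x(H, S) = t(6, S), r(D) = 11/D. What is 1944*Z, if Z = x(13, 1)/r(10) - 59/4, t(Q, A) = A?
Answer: -295974/11 ≈ -26907.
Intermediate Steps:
x(H, S) = S
Z = -609/44 (Z = 1/(11/10) - 59/4 = 1*(10/11) - 59/4 = 10/11 - 59/4 = -609/44 ≈ -13.841)
1944*Z = 1944*(-609/44) = -295974/11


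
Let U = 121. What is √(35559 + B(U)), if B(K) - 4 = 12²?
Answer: √35707 ≈ 188.96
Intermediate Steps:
B(K) = 148 (B(K) = 4 + 12² = 4 + 144 = 148)
√(35559 + B(U)) = √(35559 + 148) = √35707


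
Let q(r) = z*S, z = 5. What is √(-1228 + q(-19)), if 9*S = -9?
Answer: 3*I*√137 ≈ 35.114*I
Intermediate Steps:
S = -1 (S = (⅑)*(-9) = -1)
q(r) = -5 (q(r) = 5*(-1) = -5)
√(-1228 + q(-19)) = √(-1228 - 5) = √(-1233) = 3*I*√137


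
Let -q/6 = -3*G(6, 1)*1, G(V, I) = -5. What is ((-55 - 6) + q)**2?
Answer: 22801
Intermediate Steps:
q = -90 (q = -6*(-3*(-5)) = -90 ≈ -90.000)
((-55 - 6) + q)**2 = ((-55 - 6) - 90)**2 = (-61 - 90)**2 = (-151)**2 = 22801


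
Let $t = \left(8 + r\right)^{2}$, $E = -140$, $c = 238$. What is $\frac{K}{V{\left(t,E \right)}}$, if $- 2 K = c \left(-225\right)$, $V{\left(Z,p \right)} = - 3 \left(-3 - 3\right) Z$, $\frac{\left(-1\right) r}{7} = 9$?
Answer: $\frac{119}{242} \approx 0.49174$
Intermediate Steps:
$r = -63$ ($r = \left(-7\right) 9 = -63$)
$t = 3025$ ($t = \left(8 - 63\right)^{2} = \left(-55\right)^{2} = 3025$)
$V{\left(Z,p \right)} = 18 Z$ ($V{\left(Z,p \right)} = - 3 \left(- 6 Z\right) = 18 Z$)
$K = 26775$ ($K = - \frac{238 \left(-225\right)}{2} = \left(- \frac{1}{2}\right) \left(-53550\right) = 26775$)
$\frac{K}{V{\left(t,E \right)}} = \frac{26775}{18 \cdot 3025} = \frac{26775}{54450} = 26775 \cdot \frac{1}{54450} = \frac{119}{242}$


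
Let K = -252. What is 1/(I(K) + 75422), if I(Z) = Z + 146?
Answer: 1/75316 ≈ 1.3277e-5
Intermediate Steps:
I(Z) = 146 + Z
1/(I(K) + 75422) = 1/((146 - 252) + 75422) = 1/(-106 + 75422) = 1/75316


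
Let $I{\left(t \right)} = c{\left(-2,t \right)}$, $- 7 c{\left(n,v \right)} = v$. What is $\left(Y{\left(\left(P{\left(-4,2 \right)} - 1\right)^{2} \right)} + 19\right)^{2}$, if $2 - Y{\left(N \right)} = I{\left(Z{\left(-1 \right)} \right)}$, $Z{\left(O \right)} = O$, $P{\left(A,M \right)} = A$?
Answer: $\frac{21316}{49} \approx 435.02$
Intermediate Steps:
$c{\left(n,v \right)} = - \frac{v}{7}$
$I{\left(t \right)} = - \frac{t}{7}$
$Y{\left(N \right)} = \frac{13}{7}$ ($Y{\left(N \right)} = 2 - \left(- \frac{1}{7}\right) \left(-1\right) = 2 - \frac{1}{7} = \frac{13}{7}$)
$\left(Y{\left(\left(P{\left(-4,2 \right)} - 1\right)^{2} \right)} + 19\right)^{2} = \left(\frac{13}{7} + 19\right)^{2} = \left(\frac{146}{7}\right)^{2} = \frac{21316}{49}$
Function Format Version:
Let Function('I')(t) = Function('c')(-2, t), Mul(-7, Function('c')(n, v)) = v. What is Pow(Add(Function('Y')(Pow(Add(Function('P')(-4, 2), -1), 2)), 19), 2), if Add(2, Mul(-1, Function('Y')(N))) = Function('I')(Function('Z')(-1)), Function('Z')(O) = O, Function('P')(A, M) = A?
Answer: Rational(21316, 49) ≈ 435.02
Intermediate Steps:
Function('c')(n, v) = Mul(Rational(-1, 7), v)
Function('I')(t) = Mul(Rational(-1, 7), t)
Function('Y')(N) = Rational(13, 7) (Function('Y')(N) = Add(2, Mul(-1, Mul(Rational(-1, 7), -1))) = Add(2, Mul(-1, Rational(1, 7))) = Add(2, Rational(-1, 7)) = Rational(13, 7))
Pow(Add(Function('Y')(Pow(Add(Function('P')(-4, 2), -1), 2)), 19), 2) = Pow(Add(Rational(13, 7), 19), 2) = Pow(Rational(146, 7), 2) = Rational(21316, 49)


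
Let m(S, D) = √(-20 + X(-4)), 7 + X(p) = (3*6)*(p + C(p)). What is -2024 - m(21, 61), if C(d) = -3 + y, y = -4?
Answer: -2024 - 15*I ≈ -2024.0 - 15.0*I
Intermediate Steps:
C(d) = -7 (C(d) = -3 - 4 = -7)
X(p) = -133 + 18*p (X(p) = -7 + (3*6)*(p - 7) = -7 + 18*(-7 + p) = -7 + (-126 + 18*p) = -133 + 18*p)
m(S, D) = 15*I (m(S, D) = √(-20 + (-133 + 18*(-4))) = √(-20 + (-133 - 72)) = √(-20 - 205) = √(-225) = 15*I)
-2024 - m(21, 61) = -2024 - 15*I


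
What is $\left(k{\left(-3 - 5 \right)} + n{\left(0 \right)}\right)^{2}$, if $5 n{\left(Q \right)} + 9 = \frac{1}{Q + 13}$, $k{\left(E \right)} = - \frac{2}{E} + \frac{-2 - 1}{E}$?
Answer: $\frac{363609}{270400} \approx 1.3447$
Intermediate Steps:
$k{\left(E \right)} = - \frac{5}{E}$ ($k{\left(E \right)} = - \frac{2}{E} + \frac{-2 - 1}{E} = - \frac{2}{E} - \frac{3}{E} = - \frac{5}{E}$)
$n{\left(Q \right)} = - \frac{9}{5} + \frac{1}{5 \left(13 + Q\right)}$ ($n{\left(Q \right)} = - \frac{9}{5} + \frac{1}{5 \left(Q + 13\right)} = - \frac{9}{5} + \frac{1}{5 \left(13 + Q\right)}$)
$\left(k{\left(-3 - 5 \right)} + n{\left(0 \right)}\right)^{2} = \left(- \frac{5}{-3 - 5} + \frac{-116 - 0}{5 \left(13 + 0\right)}\right)^{2} = \left(- \frac{5}{-8} + \frac{-116 + 0}{5 \cdot 13}\right)^{2} = \left(\left(-5\right) \left(- \frac{1}{8}\right) + \frac{1}{5} \cdot \frac{1}{13} \left(-116\right)\right)^{2} = \left(\frac{5}{8} - \frac{116}{65}\right)^{2} = \left(- \frac{603}{520}\right)^{2} = \frac{363609}{270400}$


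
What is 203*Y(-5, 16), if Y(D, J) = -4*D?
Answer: 4060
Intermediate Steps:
203*Y(-5, 16) = 203*(-4*(-5)) = 203*20 = 4060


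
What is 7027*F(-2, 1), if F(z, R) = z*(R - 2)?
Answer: 14054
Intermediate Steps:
F(z, R) = z*(-2 + R)
7027*F(-2, 1) = 7027*(-2*(-2 + 1)) = 7027*(-2*(-1)) = 7027*2 = 14054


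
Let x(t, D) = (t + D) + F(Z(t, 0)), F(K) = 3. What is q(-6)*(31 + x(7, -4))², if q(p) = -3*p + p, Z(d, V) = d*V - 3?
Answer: 16428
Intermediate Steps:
Z(d, V) = -3 + V*d (Z(d, V) = V*d - 3 = -3 + V*d)
x(t, D) = 3 + D + t (x(t, D) = (t + D) + 3 = (D + t) + 3 = 3 + D + t)
q(p) = -2*p
q(-6)*(31 + x(7, -4))² = (-2*(-6))*(31 + (3 - 4 + 7))² = 12*(31 + 6)² = 12*37² = 12*1369 = 16428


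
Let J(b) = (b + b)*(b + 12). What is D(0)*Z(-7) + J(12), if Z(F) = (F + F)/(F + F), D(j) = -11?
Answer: 565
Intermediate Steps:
Z(F) = 1 (Z(F) = (2*F)/((2*F)) = (2*F)*(1/(2*F)) = 1)
J(b) = 2*b*(12 + b) (J(b) = (2*b)*(12 + b) = 2*b*(12 + b))
D(0)*Z(-7) + J(12) = -11*1 + 2*12*(12 + 12) = -11 + 2*12*24 = -11 + 576 = 565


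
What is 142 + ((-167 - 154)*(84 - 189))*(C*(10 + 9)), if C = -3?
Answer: -1921043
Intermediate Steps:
142 + ((-167 - 154)*(84 - 189))*(C*(10 + 9)) = 142 + ((-167 - 154)*(84 - 189))*(-3*(10 + 9)) = 142 + (-321*(-105))*(-3*19) = 142 + 33705*(-57) = 142 - 1921185 = -1921043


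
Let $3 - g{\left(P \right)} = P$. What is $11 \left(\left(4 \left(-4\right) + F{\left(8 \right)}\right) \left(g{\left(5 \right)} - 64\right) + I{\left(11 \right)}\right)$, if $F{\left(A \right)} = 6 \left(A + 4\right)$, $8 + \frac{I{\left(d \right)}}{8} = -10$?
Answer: $-42240$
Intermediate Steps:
$I{\left(d \right)} = -144$ ($I{\left(d \right)} = -64 + 8 \left(-10\right) = -64 - 80 = -144$)
$g{\left(P \right)} = 3 - P$
$F{\left(A \right)} = 24 + 6 A$ ($F{\left(A \right)} = 6 \left(4 + A\right) = 24 + 6 A$)
$11 \left(\left(4 \left(-4\right) + F{\left(8 \right)}\right) \left(g{\left(5 \right)} - 64\right) + I{\left(11 \right)}\right) = 11 \left(\left(4 \left(-4\right) + \left(24 + 6 \cdot 8\right)\right) \left(\left(3 - 5\right) - 64\right) - 144\right) = 11 \left(\left(-16 + \left(24 + 48\right)\right) \left(\left(3 - 5\right) - 64\right) - 144\right) = 11 \left(\left(-16 + 72\right) \left(-2 - 64\right) - 144\right) = 11 \left(56 \left(-66\right) - 144\right) = 11 \left(-3696 - 144\right) = 11 \left(-3840\right) = -42240$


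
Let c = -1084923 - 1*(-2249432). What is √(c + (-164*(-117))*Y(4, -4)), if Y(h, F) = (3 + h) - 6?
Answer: √1183697 ≈ 1088.0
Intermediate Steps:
Y(h, F) = -3 + h
c = 1164509 (c = -1084923 + 2249432 = 1164509)
√(c + (-164*(-117))*Y(4, -4)) = √(1164509 + (-164*(-117))*(-3 + 4)) = √(1164509 + 19188*1) = √(1164509 + 19188) = √1183697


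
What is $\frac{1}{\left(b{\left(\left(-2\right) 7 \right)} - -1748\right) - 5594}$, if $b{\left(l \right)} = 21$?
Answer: $- \frac{1}{3825} \approx -0.00026144$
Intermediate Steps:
$\frac{1}{\left(b{\left(\left(-2\right) 7 \right)} - -1748\right) - 5594} = \frac{1}{\left(21 - -1748\right) - 5594} = \frac{1}{\left(21 + 1748\right) - 5594} = \frac{1}{1769 - 5594} = \frac{1}{-3825} = - \frac{1}{3825}$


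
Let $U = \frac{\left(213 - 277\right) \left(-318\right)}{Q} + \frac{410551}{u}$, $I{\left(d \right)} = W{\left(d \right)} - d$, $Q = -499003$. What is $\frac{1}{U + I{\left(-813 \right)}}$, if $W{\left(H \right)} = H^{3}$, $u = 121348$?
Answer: $- \frac{60553016044}{32539191401271385139} \approx -1.8609 \cdot 10^{-9}$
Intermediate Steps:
$I{\left(d \right)} = d^{3} - d$
$U = \frac{202396506157}{60553016044}$ ($U = \frac{\left(213 - 277\right) \left(-318\right)}{-499003} + \frac{410551}{121348} = \left(-64\right) \left(-318\right) \left(- \frac{1}{499003}\right) + 410551 \cdot \frac{1}{121348} = 20352 \left(- \frac{1}{499003}\right) + \frac{410551}{121348} = - \frac{20352}{499003} + \frac{410551}{121348} = \frac{202396506157}{60553016044} \approx 3.3425$)
$\frac{1}{U + I{\left(-813 \right)}} = \frac{1}{\frac{202396506157}{60553016044} + \left(\left(-813\right)^{3} - -813\right)} = \frac{1}{\frac{202396506157}{60553016044} + \left(-537367797 + 813\right)} = \frac{1}{\frac{202396506157}{60553016044} - 537366984} = \frac{1}{- \frac{32539191401271385139}{60553016044}} = - \frac{60553016044}{32539191401271385139}$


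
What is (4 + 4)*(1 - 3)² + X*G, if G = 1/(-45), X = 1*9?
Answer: 159/5 ≈ 31.800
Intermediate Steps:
X = 9
G = -1/45 ≈ -0.022222
(4 + 4)*(1 - 3)² + X*G = (4 + 4)*(1 - 3)² + 9*(-1/45) = 8*(-2)² - ⅕ = 8*4 - ⅕ = 32 - ⅕ = 159/5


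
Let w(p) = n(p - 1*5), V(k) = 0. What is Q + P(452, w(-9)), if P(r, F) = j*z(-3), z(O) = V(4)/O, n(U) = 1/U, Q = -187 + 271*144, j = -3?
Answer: 38837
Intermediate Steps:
Q = 38837 (Q = -187 + 39024 = 38837)
z(O) = 0 (z(O) = 0/O = 0)
w(p) = 1/(-5 + p) (w(p) = 1/(p - 1*5) = 1/(p - 5) = 1/(-5 + p))
P(r, F) = 0 (P(r, F) = -3*0 = 0)
Q + P(452, w(-9)) = 38837 + 0 = 38837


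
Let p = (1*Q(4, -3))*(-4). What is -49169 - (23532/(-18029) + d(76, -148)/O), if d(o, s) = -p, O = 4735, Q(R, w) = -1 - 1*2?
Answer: -4197313870867/85367315 ≈ -49168.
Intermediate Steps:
Q(R, w) = -3 (Q(R, w) = -1 - 2 = -3)
p = 12 (p = (1*(-3))*(-4) = -3*(-4) = 12)
d(o, s) = -12 (d(o, s) = -1*12 = -12)
-49169 - (23532/(-18029) + d(76, -148)/O) = -49169 - (23532/(-18029) - 12/4735) = -49169 - (23532*(-1/18029) - 12*1/4735) = -49169 - (-23532/18029 - 12/4735) = -49169 - 1*(-111640368/85367315) = -49169 + 111640368/85367315 = -4197313870867/85367315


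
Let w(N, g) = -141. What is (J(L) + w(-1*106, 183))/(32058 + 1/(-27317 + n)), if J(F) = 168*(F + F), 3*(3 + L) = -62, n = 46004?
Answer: -151233891/599067847 ≈ -0.25245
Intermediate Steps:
L = -71/3 (L = -3 + (⅓)*(-62) = -3 - 62/3 = -71/3 ≈ -23.667)
J(F) = 336*F (J(F) = 168*(2*F) = 336*F)
(J(L) + w(-1*106, 183))/(32058 + 1/(-27317 + n)) = (336*(-71/3) - 141)/(32058 + 1/(-27317 + 46004)) = (-7952 - 141)/(32058 + 1/18687) = -8093/(32058 + 1/18687) = -8093/599067847/18687 = -8093*18687/599067847 = -151233891/599067847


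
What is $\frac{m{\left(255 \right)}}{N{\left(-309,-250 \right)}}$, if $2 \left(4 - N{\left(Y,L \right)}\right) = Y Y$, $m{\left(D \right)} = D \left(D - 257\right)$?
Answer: $\frac{1020}{95473} \approx 0.010684$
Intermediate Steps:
$m{\left(D \right)} = D \left(-257 + D\right)$
$N{\left(Y,L \right)} = 4 - \frac{Y^{2}}{2}$ ($N{\left(Y,L \right)} = 4 - \frac{Y Y}{2} = 4 - \frac{Y^{2}}{2}$)
$\frac{m{\left(255 \right)}}{N{\left(-309,-250 \right)}} = \frac{255 \left(-257 + 255\right)}{4 - \frac{\left(-309\right)^{2}}{2}} = \frac{255 \left(-2\right)}{4 - \frac{95481}{2}} = - \frac{510}{4 - \frac{95481}{2}} = - \frac{510}{- \frac{95473}{2}} = \left(-510\right) \left(- \frac{2}{95473}\right) = \frac{1020}{95473}$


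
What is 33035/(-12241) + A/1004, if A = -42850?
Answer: -278846995/6144982 ≈ -45.378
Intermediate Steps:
33035/(-12241) + A/1004 = 33035/(-12241) - 42850/1004 = 33035*(-1/12241) - 42850*1/1004 = -33035/12241 - 21425/502 = -278846995/6144982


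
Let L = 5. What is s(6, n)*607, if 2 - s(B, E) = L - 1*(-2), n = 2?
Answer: -3035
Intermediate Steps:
s(B, E) = -5 (s(B, E) = 2 - (5 - 1*(-2)) = 2 - (5 + 2) = 2 - 1*7 = 2 - 7 = -5)
s(6, n)*607 = -5*607 = -3035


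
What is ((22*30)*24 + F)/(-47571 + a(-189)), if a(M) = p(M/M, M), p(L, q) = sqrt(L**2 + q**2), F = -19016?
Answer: 151085496/2262964319 + 3176*sqrt(35722)/2262964319 ≈ 0.067030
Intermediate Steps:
a(M) = sqrt(1 + M**2) (a(M) = sqrt((M/M)**2 + M**2) = sqrt(1**2 + M**2) = sqrt(1 + M**2))
((22*30)*24 + F)/(-47571 + a(-189)) = ((22*30)*24 - 19016)/(-47571 + sqrt(1 + (-189)**2)) = (660*24 - 19016)/(-47571 + sqrt(1 + 35721)) = (15840 - 19016)/(-47571 + sqrt(35722)) = -3176/(-47571 + sqrt(35722))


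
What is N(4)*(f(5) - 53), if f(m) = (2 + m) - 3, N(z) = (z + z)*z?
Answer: -1568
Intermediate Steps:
N(z) = 2*z² (N(z) = (2*z)*z = 2*z²)
f(m) = -1 + m
N(4)*(f(5) - 53) = (2*4²)*((-1 + 5) - 53) = (2*16)*(4 - 53) = 32*(-49) = -1568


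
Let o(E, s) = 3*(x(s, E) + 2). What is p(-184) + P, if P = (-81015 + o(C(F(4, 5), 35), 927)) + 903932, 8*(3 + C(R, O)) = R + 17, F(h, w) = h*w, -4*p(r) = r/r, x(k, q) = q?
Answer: 6583421/8 ≈ 8.2293e+5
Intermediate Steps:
p(r) = -1/4 (p(r) = -r/(4*r) = -1/4*1 = -1/4)
C(R, O) = -7/8 + R/8 (C(R, O) = -3 + (R + 17)/8 = -3 + (17 + R)/8 = -3 + (17/8 + R/8) = -7/8 + R/8)
o(E, s) = 6 + 3*E (o(E, s) = 3*(E + 2) = 3*(2 + E) = 6 + 3*E)
P = 6583423/8 (P = (-81015 + (6 + 3*(-7/8 + (4*5)/8))) + 903932 = (-81015 + (6 + 3*(-7/8 + (1/8)*20))) + 903932 = (-81015 + (6 + 3*(-7/8 + 5/2))) + 903932 = (-81015 + (6 + 3*(13/8))) + 903932 = (-81015 + (6 + 39/8)) + 903932 = (-81015 + 87/8) + 903932 = -648033/8 + 903932 = 6583423/8 ≈ 8.2293e+5)
p(-184) + P = -1/4 + 6583423/8 = 6583421/8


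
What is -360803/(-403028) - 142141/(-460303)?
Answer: 223365506257/185514997484 ≈ 1.2040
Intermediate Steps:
-360803/(-403028) - 142141/(-460303) = -360803*(-1/403028) - 142141*(-1/460303) = 360803/403028 + 142141/460303 = 223365506257/185514997484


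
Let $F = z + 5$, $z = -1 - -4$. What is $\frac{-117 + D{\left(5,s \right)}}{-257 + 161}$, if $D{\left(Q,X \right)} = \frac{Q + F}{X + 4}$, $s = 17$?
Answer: $\frac{611}{504} \approx 1.2123$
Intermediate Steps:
$z = 3$ ($z = -1 + 4 = 3$)
$F = 8$ ($F = 3 + 5 = 8$)
$D{\left(Q,X \right)} = \frac{8 + Q}{4 + X}$ ($D{\left(Q,X \right)} = \frac{Q + 8}{X + 4} = \frac{8 + Q}{4 + X}$)
$\frac{-117 + D{\left(5,s \right)}}{-257 + 161} = \frac{-117 + \frac{8 + 5}{4 + 17}}{-257 + 161} = \frac{-117 + \frac{1}{21} \cdot 13}{-96} = \left(-117 + \frac{1}{21} \cdot 13\right) \left(- \frac{1}{96}\right) = \left(-117 + \frac{13}{21}\right) \left(- \frac{1}{96}\right) = \left(- \frac{2444}{21}\right) \left(- \frac{1}{96}\right) = \frac{611}{504}$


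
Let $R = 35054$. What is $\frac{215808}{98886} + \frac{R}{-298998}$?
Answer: $\frac{5088317545}{2463893019} \approx 2.0652$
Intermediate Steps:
$\frac{215808}{98886} + \frac{R}{-298998} = \frac{215808}{98886} + \frac{35054}{-298998} = 215808 \cdot \frac{1}{98886} + 35054 \left(- \frac{1}{298998}\right) = \frac{35968}{16481} - \frac{17527}{149499} = \frac{5088317545}{2463893019}$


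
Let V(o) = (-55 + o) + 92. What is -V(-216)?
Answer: 179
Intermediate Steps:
V(o) = 37 + o
-V(-216) = -(37 - 216) = -1*(-179) = 179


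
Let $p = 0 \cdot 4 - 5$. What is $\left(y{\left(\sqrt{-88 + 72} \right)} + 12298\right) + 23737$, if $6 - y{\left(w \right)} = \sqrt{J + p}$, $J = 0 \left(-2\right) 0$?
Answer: $36041 - i \sqrt{5} \approx 36041.0 - 2.2361 i$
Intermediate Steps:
$p = -5$ ($p = 0 - 5 = -5$)
$J = 0$ ($J = 0 \cdot 0 = 0$)
$y{\left(w \right)} = 6 - i \sqrt{5}$ ($y{\left(w \right)} = 6 - \sqrt{0 - 5} = 6 - \sqrt{-5} = 6 - i \sqrt{5}$)
$\left(y{\left(\sqrt{-88 + 72} \right)} + 12298\right) + 23737 = \left(\left(6 - i \sqrt{5}\right) + 12298\right) + 23737 = \left(12304 - i \sqrt{5}\right) + 23737 = 36041 - i \sqrt{5}$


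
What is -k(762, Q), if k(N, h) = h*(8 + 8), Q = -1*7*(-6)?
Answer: -672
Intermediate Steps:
Q = 42 (Q = -7*(-6) = 42)
k(N, h) = 16*h (k(N, h) = h*16 = 16*h)
-k(762, Q) = -16*42 = -1*672 = -672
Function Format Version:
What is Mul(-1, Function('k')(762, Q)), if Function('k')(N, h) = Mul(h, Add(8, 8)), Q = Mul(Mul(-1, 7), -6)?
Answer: -672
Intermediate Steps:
Q = 42 (Q = Mul(-7, -6) = 42)
Function('k')(N, h) = Mul(16, h) (Function('k')(N, h) = Mul(h, 16) = Mul(16, h))
Mul(-1, Function('k')(762, Q)) = Mul(-1, Mul(16, 42)) = Mul(-1, 672) = -672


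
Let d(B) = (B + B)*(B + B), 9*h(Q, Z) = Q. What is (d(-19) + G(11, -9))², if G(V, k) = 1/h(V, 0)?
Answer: 252587449/121 ≈ 2.0875e+6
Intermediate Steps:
h(Q, Z) = Q/9
G(V, k) = 9/V (G(V, k) = 1/(V/9) = 9/V)
d(B) = 4*B² (d(B) = (2*B)*(2*B) = 4*B²)
(d(-19) + G(11, -9))² = (4*(-19)² + 9/11)² = (4*361 + 9*(1/11))² = (1444 + 9/11)² = (15893/11)² = 252587449/121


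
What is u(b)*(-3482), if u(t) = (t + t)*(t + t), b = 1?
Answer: -13928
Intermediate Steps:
u(t) = 4*t² (u(t) = (2*t)*(2*t) = 4*t²)
u(b)*(-3482) = (4*1²)*(-3482) = (4*1)*(-3482) = 4*(-3482) = -13928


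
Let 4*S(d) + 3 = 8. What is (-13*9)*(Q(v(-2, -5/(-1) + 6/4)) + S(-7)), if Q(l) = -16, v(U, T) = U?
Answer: 6903/4 ≈ 1725.8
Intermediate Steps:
S(d) = 5/4 (S(d) = -3/4 + (1/4)*8 = -3/4 + 2 = 5/4)
(-13*9)*(Q(v(-2, -5/(-1) + 6/4)) + S(-7)) = (-13*9)*(-16 + 5/4) = -117*(-59/4) = 6903/4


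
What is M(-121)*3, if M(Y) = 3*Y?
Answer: -1089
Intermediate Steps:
M(-121)*3 = (3*(-121))*3 = -363*3 = -1089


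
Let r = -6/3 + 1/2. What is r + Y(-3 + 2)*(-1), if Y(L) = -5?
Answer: 7/2 ≈ 3.5000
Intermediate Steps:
r = -3/2 (r = -6*⅓ + 1*(½) = -2 + ½ = -3/2 ≈ -1.5000)
r + Y(-3 + 2)*(-1) = -3/2 - 5*(-1) = -3/2 + 5 = 7/2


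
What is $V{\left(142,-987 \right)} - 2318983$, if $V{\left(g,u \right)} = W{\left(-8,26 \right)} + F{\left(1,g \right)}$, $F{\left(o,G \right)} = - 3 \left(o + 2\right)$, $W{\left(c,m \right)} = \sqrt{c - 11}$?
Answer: $-2318992 + i \sqrt{19} \approx -2.319 \cdot 10^{6} + 4.3589 i$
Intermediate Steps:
$W{\left(c,m \right)} = \sqrt{-11 + c}$
$F{\left(o,G \right)} = -6 - 3 o$ ($F{\left(o,G \right)} = - 3 \left(2 + o\right) = -6 - 3 o$)
$V{\left(g,u \right)} = -9 + i \sqrt{19}$ ($V{\left(g,u \right)} = \sqrt{-11 - 8} - 9 = \sqrt{-19} - 9 = i \sqrt{19} - 9 = -9 + i \sqrt{19}$)
$V{\left(142,-987 \right)} - 2318983 = \left(-9 + i \sqrt{19}\right) - 2318983 = -2318992 + i \sqrt{19}$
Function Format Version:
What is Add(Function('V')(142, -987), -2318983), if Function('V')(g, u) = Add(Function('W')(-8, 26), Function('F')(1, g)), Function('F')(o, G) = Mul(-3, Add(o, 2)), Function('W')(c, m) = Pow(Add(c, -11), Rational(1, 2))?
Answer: Add(-2318992, Mul(I, Pow(19, Rational(1, 2)))) ≈ Add(-2.3190e+6, Mul(4.3589, I))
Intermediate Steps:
Function('W')(c, m) = Pow(Add(-11, c), Rational(1, 2))
Function('F')(o, G) = Add(-6, Mul(-3, o)) (Function('F')(o, G) = Mul(-3, Add(2, o)) = Add(-6, Mul(-3, o)))
Function('V')(g, u) = Add(-9, Mul(I, Pow(19, Rational(1, 2)))) (Function('V')(g, u) = Add(Pow(Add(-11, -8), Rational(1, 2)), Add(-6, Mul(-3, 1))) = Add(Pow(-19, Rational(1, 2)), Add(-6, -3)) = Add(Mul(I, Pow(19, Rational(1, 2))), -9) = Add(-9, Mul(I, Pow(19, Rational(1, 2)))))
Add(Function('V')(142, -987), -2318983) = Add(Add(-9, Mul(I, Pow(19, Rational(1, 2)))), -2318983) = Add(-2318992, Mul(I, Pow(19, Rational(1, 2))))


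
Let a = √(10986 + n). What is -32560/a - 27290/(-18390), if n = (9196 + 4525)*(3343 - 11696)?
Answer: 2729/1839 + 32560*I*√114600527/114600527 ≈ 1.484 + 3.0415*I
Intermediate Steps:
n = -114611513 (n = 13721*(-8353) = -114611513)
a = I*√114600527 (a = √(10986 - 114611513) = √(-114600527) = I*√114600527 ≈ 10705.0*I)
-32560/a - 27290/(-18390) = -32560*(-I*√114600527/114600527) - 27290/(-18390) = -(-32560)*I*√114600527/114600527 - 27290*(-1/18390) = 32560*I*√114600527/114600527 + 2729/1839 = 2729/1839 + 32560*I*√114600527/114600527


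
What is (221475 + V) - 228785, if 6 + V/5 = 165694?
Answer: 821130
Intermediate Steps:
V = 828440 (V = -30 + 5*165694 = -30 + 828470 = 828440)
(221475 + V) - 228785 = (221475 + 828440) - 228785 = 1049915 - 228785 = 821130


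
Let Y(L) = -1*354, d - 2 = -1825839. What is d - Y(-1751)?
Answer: -1825483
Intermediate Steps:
d = -1825837 (d = 2 - 1825839 = -1825837)
Y(L) = -354
d - Y(-1751) = -1825837 - 1*(-354) = -1825837 + 354 = -1825483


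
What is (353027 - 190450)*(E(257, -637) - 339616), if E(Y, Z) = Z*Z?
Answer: 10754956281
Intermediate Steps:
E(Y, Z) = Z²
(353027 - 190450)*(E(257, -637) - 339616) = (353027 - 190450)*((-637)² - 339616) = 162577*(405769 - 339616) = 162577*66153 = 10754956281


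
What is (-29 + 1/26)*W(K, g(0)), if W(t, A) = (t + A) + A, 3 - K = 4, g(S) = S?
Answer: 753/26 ≈ 28.962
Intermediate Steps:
K = -1 (K = 3 - 1*4 = 3 - 4 = -1)
W(t, A) = t + 2*A (W(t, A) = (A + t) + A = t + 2*A)
(-29 + 1/26)*W(K, g(0)) = (-29 + 1/26)*(-1 + 2*0) = (-29 + 1/26)*(-1 + 0) = -753/26*(-1) = 753/26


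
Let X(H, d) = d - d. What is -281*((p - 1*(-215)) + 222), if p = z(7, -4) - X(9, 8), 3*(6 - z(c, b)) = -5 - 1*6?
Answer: -376540/3 ≈ -1.2551e+5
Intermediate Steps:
z(c, b) = 29/3 (z(c, b) = 6 - (-5 - 1*6)/3 = 6 - (-5 - 6)/3 = 6 - 1/3*(-11) = 6 + 11/3 = 29/3)
X(H, d) = 0
p = 29/3 (p = 29/3 - 1*0 = 29/3 + 0 = 29/3 ≈ 9.6667)
-281*((p - 1*(-215)) + 222) = -281*((29/3 - 1*(-215)) + 222) = -281*((29/3 + 215) + 222) = -281*(674/3 + 222) = -281*1340/3 = -376540/3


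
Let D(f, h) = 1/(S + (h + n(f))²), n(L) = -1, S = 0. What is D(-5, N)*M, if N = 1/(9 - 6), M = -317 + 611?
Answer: 1323/2 ≈ 661.50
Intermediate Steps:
M = 294
N = ⅓ (N = 1/3 = ⅓ ≈ 0.33333)
D(f, h) = (-1 + h)⁻² (D(f, h) = 1/(0 + (h - 1)²) = 1/(0 + (-1 + h)²) = 1/((-1 + h)²) = (-1 + h)⁻²)
D(-5, N)*M = 294/(-1 + ⅓)² = 294/(-⅔)² = (9/4)*294 = 1323/2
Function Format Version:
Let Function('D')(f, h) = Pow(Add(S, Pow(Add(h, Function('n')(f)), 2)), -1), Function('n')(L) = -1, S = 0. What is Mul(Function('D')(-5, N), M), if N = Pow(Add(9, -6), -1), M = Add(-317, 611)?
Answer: Rational(1323, 2) ≈ 661.50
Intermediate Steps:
M = 294
N = Rational(1, 3) (N = Pow(3, -1) = Rational(1, 3) ≈ 0.33333)
Function('D')(f, h) = Pow(Add(-1, h), -2) (Function('D')(f, h) = Pow(Add(0, Pow(Add(h, -1), 2)), -1) = Pow(Add(0, Pow(Add(-1, h), 2)), -1) = Pow(Pow(Add(-1, h), 2), -1) = Pow(Add(-1, h), -2))
Mul(Function('D')(-5, N), M) = Mul(Pow(Add(-1, Rational(1, 3)), -2), 294) = Mul(Pow(Rational(-2, 3), -2), 294) = Mul(Rational(9, 4), 294) = Rational(1323, 2)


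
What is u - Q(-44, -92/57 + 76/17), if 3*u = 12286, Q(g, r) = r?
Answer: 1321870/323 ≈ 4092.5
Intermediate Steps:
u = 12286/3 (u = (⅓)*12286 = 12286/3 ≈ 4095.3)
u - Q(-44, -92/57 + 76/17) = 12286/3 - (-92/57 + 76/17) = 12286/3 - 1*2768/969 = 12286/3 - 2768/969 = 1321870/323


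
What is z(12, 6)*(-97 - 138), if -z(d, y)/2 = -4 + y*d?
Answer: 31960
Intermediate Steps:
z(d, y) = 8 - 2*d*y (z(d, y) = -2*(-4 + y*d) = -2*(-4 + d*y) = 8 - 2*d*y)
z(12, 6)*(-97 - 138) = (8 - 2*12*6)*(-97 - 138) = (8 - 144)*(-235) = -136*(-235) = 31960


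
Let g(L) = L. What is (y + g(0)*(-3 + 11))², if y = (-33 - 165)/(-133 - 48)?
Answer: 39204/32761 ≈ 1.1967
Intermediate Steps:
y = 198/181 (y = -198/(-181) = -198*(-1/181) = 198/181 ≈ 1.0939)
(y + g(0)*(-3 + 11))² = (198/181 + 0*(-3 + 11))² = (198/181 + 0*8)² = (198/181 + 0)² = (198/181)² = 39204/32761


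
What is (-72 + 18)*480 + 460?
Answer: -25460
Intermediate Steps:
(-72 + 18)*480 + 460 = -54*480 + 460 = -25920 + 460 = -25460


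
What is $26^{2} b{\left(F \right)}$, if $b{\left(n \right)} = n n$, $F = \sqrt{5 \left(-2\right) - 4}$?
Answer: $-9464$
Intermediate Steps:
$F = i \sqrt{14}$ ($F = \sqrt{-10 - 4} = \sqrt{-14} = i \sqrt{14} \approx 3.7417 i$)
$b{\left(n \right)} = n^{2}$
$26^{2} b{\left(F \right)} = 26^{2} \left(i \sqrt{14}\right)^{2} = 676 \left(-14\right) = -9464$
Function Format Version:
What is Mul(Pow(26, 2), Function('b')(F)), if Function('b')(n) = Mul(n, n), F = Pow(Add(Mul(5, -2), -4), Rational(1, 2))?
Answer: -9464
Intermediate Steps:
F = Mul(I, Pow(14, Rational(1, 2))) (F = Pow(Add(-10, -4), Rational(1, 2)) = Pow(-14, Rational(1, 2)) = Mul(I, Pow(14, Rational(1, 2))) ≈ Mul(3.7417, I))
Function('b')(n) = Pow(n, 2)
Mul(Pow(26, 2), Function('b')(F)) = Mul(Pow(26, 2), Pow(Mul(I, Pow(14, Rational(1, 2))), 2)) = Mul(676, -14) = -9464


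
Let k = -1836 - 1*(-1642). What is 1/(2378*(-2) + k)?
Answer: -1/4950 ≈ -0.00020202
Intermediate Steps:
k = -194 (k = -1836 + 1642 = -194)
1/(2378*(-2) + k) = 1/(2378*(-2) - 194) = 1/(-4756 - 194) = 1/(-4950) = -1/4950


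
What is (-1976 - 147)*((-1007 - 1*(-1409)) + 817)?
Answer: -2587937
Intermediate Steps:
(-1976 - 147)*((-1007 - 1*(-1409)) + 817) = -2123*((-1007 + 1409) + 817) = -2123*(402 + 817) = -2123*1219 = -2587937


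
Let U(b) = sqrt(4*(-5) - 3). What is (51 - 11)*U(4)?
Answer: 40*I*sqrt(23) ≈ 191.83*I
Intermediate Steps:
U(b) = I*sqrt(23) (U(b) = sqrt(-20 - 3) = sqrt(-23) = I*sqrt(23))
(51 - 11)*U(4) = (51 - 11)*(I*sqrt(23)) = 40*(I*sqrt(23)) = 40*I*sqrt(23)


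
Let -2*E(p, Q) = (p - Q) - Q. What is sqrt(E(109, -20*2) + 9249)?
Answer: sqrt(36618)/2 ≈ 95.679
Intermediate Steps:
E(p, Q) = Q - p/2 (E(p, Q) = -((p - Q) - Q)/2 = -(p - 2*Q)/2 = Q - p/2)
sqrt(E(109, -20*2) + 9249) = sqrt((-20*2 - 1/2*109) + 9249) = sqrt((-40 - 109/2) + 9249) = sqrt(-189/2 + 9249) = sqrt(18309/2) = sqrt(36618)/2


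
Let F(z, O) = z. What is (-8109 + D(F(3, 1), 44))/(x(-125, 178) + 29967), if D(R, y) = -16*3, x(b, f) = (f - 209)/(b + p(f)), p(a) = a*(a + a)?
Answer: -515873151/1895202950 ≈ -0.27220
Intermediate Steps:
p(a) = 2*a² (p(a) = a*(2*a) = 2*a²)
x(b, f) = (-209 + f)/(b + 2*f²) (x(b, f) = (f - 209)/(b + 2*f²) = (-209 + f)/(b + 2*f²))
D(R, y) = -48
(-8109 + D(F(3, 1), 44))/(x(-125, 178) + 29967) = (-8109 - 48)/((-209 + 178)/(-125 + 2*178²) + 29967) = -8157/(-31/(-125 + 2*31684) + 29967) = -8157/(-31/(-125 + 63368) + 29967) = -8157/(-31/63243 + 29967) = -8157/1895202950/63243 = -8157*63243/1895202950 = -515873151/1895202950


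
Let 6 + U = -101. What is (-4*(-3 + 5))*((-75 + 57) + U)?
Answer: 1000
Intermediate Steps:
U = -107 (U = -6 - 101 = -107)
(-4*(-3 + 5))*((-75 + 57) + U) = (-4*(-3 + 5))*((-75 + 57) - 107) = (-4*2)*(-18 - 107) = -8*(-125) = 1000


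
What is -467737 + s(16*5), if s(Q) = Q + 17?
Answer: -467640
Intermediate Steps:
s(Q) = 17 + Q
-467737 + s(16*5) = -467737 + (17 + 16*5) = -467737 + (17 + 80) = -467737 + 97 = -467640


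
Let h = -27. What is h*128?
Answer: -3456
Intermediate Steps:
h*128 = -27*128 = -3456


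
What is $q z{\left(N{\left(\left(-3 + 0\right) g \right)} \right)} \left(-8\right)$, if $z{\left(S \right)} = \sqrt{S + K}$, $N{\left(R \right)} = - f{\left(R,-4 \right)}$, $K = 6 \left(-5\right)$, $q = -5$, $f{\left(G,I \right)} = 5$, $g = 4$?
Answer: $40 i \sqrt{35} \approx 236.64 i$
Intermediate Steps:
$K = -30$
$N{\left(R \right)} = -5$ ($N{\left(R \right)} = \left(-1\right) 5 = -5$)
$z{\left(S \right)} = \sqrt{-30 + S}$ ($z{\left(S \right)} = \sqrt{S - 30} = \sqrt{-30 + S}$)
$q z{\left(N{\left(\left(-3 + 0\right) g \right)} \right)} \left(-8\right) = - 5 \sqrt{-30 - 5} \left(-8\right) = - 5 \sqrt{-35} \left(-8\right) = - 5 i \sqrt{35} \left(-8\right) = 40 i \sqrt{35}$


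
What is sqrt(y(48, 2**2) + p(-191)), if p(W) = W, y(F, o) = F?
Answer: I*sqrt(143) ≈ 11.958*I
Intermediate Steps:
sqrt(y(48, 2**2) + p(-191)) = sqrt(48 - 191) = sqrt(-143) = I*sqrt(143)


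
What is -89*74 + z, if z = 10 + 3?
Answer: -6573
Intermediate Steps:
z = 13
-89*74 + z = -89*74 + 13 = -6586 + 13 = -6573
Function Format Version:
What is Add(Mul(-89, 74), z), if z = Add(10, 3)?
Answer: -6573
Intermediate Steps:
z = 13
Add(Mul(-89, 74), z) = Add(Mul(-89, 74), 13) = Add(-6586, 13) = -6573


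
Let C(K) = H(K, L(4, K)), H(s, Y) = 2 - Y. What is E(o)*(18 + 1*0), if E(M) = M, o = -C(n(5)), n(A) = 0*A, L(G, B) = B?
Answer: -36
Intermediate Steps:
n(A) = 0
C(K) = 2 - K
o = -2 (o = -(2 - 1*0) = -(2 + 0) = -1*2 = -2)
E(o)*(18 + 1*0) = -2*(18 + 1*0) = -2*(18 + 0) = -2*18 = -36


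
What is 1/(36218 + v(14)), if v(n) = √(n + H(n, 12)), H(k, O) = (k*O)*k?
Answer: 199/7207369 - √14/100903166 ≈ 2.7574e-5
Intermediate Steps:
H(k, O) = O*k² (H(k, O) = (O*k)*k = O*k²)
v(n) = √(n + 12*n²)
1/(36218 + v(14)) = 1/(36218 + √(14*(1 + 12*14))) = 1/(36218 + √(14*(1 + 168))) = 1/(36218 + √(14*169)) = 1/(36218 + √2366) = 1/(36218 + 13*√14)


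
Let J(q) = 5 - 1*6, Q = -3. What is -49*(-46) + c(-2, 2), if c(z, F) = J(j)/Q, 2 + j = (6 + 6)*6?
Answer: 6763/3 ≈ 2254.3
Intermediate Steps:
j = 70 (j = -2 + (6 + 6)*6 = -2 + 12*6 = -2 + 72 = 70)
J(q) = -1 (J(q) = 5 - 6 = -1)
c(z, F) = ⅓ (c(z, F) = -1/(-3) = -1*(-⅓) = ⅓)
-49*(-46) + c(-2, 2) = -49*(-46) + ⅓ = 2254 + ⅓ = 6763/3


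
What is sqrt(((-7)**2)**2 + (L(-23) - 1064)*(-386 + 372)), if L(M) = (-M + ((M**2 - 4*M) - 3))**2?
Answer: 11*I*sqrt(47397) ≈ 2394.8*I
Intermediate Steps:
L(M) = (-3 + M**2 - 5*M)**2 (L(M) = (-M + (-3 + M**2 - 4*M))**2 = (-3 + M**2 - 5*M)**2)
sqrt(((-7)**2)**2 + (L(-23) - 1064)*(-386 + 372)) = sqrt(((-7)**2)**2 + ((3 - 1*(-23)**2 + 5*(-23))**2 - 1064)*(-386 + 372)) = sqrt(49**2 + ((3 - 1*529 - 115)**2 - 1064)*(-14)) = sqrt(2401 + ((3 - 529 - 115)**2 - 1064)*(-14)) = sqrt(2401 + ((-641)**2 - 1064)*(-14)) = sqrt(2401 + (410881 - 1064)*(-14)) = sqrt(2401 + 409817*(-14)) = sqrt(2401 - 5737438) = sqrt(-5735037) = 11*I*sqrt(47397)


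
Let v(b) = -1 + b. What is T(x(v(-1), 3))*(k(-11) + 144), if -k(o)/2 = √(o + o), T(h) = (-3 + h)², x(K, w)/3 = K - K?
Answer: 1296 - 18*I*√22 ≈ 1296.0 - 84.427*I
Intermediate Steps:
x(K, w) = 0 (x(K, w) = 3*(K - K) = 3*0 = 0)
k(o) = -2*√2*√o (k(o) = -2*√(o + o) = -2*√2*√o)
T(x(v(-1), 3))*(k(-11) + 144) = (-3 + 0)²*(-2*√2*√(-11) + 144) = (-3)²*(-2*√2*I*√11 + 144) = 9*(-2*I*√22 + 144) = 9*(144 - 2*I*√22) = 1296 - 18*I*√22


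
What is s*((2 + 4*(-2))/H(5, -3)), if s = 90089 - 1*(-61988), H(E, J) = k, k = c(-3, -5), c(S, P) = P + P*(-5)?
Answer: -456231/10 ≈ -45623.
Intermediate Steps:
c(S, P) = -4*P (c(S, P) = P - 5*P = -4*P)
k = 20 (k = -4*(-5) = 20)
H(E, J) = 20
s = 152077 (s = 90089 + 61988 = 152077)
s*((2 + 4*(-2))/H(5, -3)) = 152077*((2 + 4*(-2))/20) = 152077*((2 - 8)*(1/20)) = 152077*(-6*1/20) = 152077*(-3/10) = -456231/10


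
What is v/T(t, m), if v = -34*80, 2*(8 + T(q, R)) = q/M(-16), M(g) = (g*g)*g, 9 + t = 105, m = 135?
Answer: 696320/2051 ≈ 339.50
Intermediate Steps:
t = 96 (t = -9 + 105 = 96)
M(g) = g**3 (M(g) = g**2*g = g**3)
T(q, R) = -8 - q/8192 (T(q, R) = -8 + (q/((-16)**3))/2 = -8 + (q/(-4096))/2 = -8 + (q*(-1/4096))/2 = -8 + (-q/4096)/2 = -8 - q/8192)
v = -2720
v/T(t, m) = -2720/(-8 - 1/8192*96) = -2720/(-8 - 3/256) = -2720/(-2051/256) = -2720*(-256/2051) = 696320/2051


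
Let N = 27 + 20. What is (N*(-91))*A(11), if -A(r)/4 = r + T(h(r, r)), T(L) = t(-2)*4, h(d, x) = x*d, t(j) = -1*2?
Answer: 51324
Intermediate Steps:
t(j) = -2
h(d, x) = d*x
N = 47
T(L) = -8 (T(L) = -2*4 = -8)
A(r) = 32 - 4*r (A(r) = -4*(r - 8) = -4*(-8 + r) = 32 - 4*r)
(N*(-91))*A(11) = (47*(-91))*(32 - 4*11) = -4277*(32 - 44) = -4277*(-12) = 51324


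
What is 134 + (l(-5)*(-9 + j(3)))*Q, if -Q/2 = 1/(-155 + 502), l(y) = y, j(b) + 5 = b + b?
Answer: 46418/347 ≈ 133.77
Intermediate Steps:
j(b) = -5 + 2*b (j(b) = -5 + (b + b) = -5 + 2*b)
Q = -2/347 (Q = -2/(-155 + 502) = -2/347 ≈ -0.0057637)
134 + (l(-5)*(-9 + j(3)))*Q = 134 - 5*(-9 + (-5 + 2*3))*(-2/347) = 134 - 5*(-9 + (-5 + 6))*(-2/347) = 134 - 5*(-9 + 1)*(-2/347) = 134 - 5*(-8)*(-2/347) = 134 + 40*(-2/347) = 134 - 80/347 = 46418/347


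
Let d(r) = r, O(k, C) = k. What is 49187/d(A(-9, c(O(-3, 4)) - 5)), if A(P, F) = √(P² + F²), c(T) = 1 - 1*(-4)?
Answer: 49187/9 ≈ 5465.2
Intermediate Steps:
c(T) = 5 (c(T) = 1 + 4 = 5)
A(P, F) = √(F² + P²)
49187/d(A(-9, c(O(-3, 4)) - 5)) = 49187/(√((5 - 5)² + (-9)²)) = 49187/(√(0² + 81)) = 49187/(√(0 + 81)) = 49187/(√81) = 49187/9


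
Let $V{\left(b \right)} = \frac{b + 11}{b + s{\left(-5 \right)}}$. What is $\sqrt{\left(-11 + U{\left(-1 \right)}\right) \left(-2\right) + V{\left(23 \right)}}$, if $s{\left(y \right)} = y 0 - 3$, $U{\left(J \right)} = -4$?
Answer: $\frac{\sqrt{3170}}{10} \approx 5.6303$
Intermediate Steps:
$s{\left(y \right)} = -3$ ($s{\left(y \right)} = 0 - 3 = -3$)
$V{\left(b \right)} = \frac{11 + b}{-3 + b}$ ($V{\left(b \right)} = \frac{b + 11}{b - 3} = \frac{11 + b}{-3 + b}$)
$\sqrt{\left(-11 + U{\left(-1 \right)}\right) \left(-2\right) + V{\left(23 \right)}} = \sqrt{\left(-11 - 4\right) \left(-2\right) + \frac{11 + 23}{-3 + 23}} = \sqrt{\left(-15\right) \left(-2\right) + \frac{1}{20} \cdot 34} = \sqrt{30 + \frac{1}{20} \cdot 34} = \sqrt{30 + \frac{17}{10}} = \sqrt{\frac{317}{10}} = \frac{\sqrt{3170}}{10}$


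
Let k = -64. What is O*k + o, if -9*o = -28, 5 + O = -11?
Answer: 9244/9 ≈ 1027.1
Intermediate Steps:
O = -16 (O = -5 - 11 = -16)
o = 28/9 (o = -1/9*(-28) = 28/9 ≈ 3.1111)
O*k + o = -16*(-64) + 28/9 = 1024 + 28/9 = 9244/9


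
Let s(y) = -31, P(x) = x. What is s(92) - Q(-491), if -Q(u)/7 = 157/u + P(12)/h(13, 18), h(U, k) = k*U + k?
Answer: -48469/1473 ≈ -32.905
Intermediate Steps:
h(U, k) = k + U*k (h(U, k) = U*k + k = k + U*k)
Q(u) = -1/3 - 1099/u (Q(u) = -7*(157/u + 12/((18*(1 + 13)))) = -7*(157/u + 12/((18*14))) = -7*(157/u + 12/252) = -7*(157/u + 12*(1/252)) = -7*(157/u + 1/21) = -7*(1/21 + 157/u) = -1/3 - 1099/u)
s(92) - Q(-491) = -31 - (-3297 - 1*(-491))/(3*(-491)) = -31 - (-1)*(-3297 + 491)/(3*491) = -31 - (-1)*(-2806)/(3*491) = -31 - 1*2806/1473 = -31 - 2806/1473 = -48469/1473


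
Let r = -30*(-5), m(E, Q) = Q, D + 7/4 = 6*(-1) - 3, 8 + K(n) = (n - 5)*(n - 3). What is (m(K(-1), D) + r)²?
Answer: 310249/16 ≈ 19391.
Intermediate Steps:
K(n) = -8 + (-5 + n)*(-3 + n) (K(n) = -8 + (n - 5)*(n - 3) = -8 + (-5 + n)*(-3 + n))
D = -43/4 (D = -7/4 + (6*(-1) - 3) = -7/4 + (-6 - 3) = -7/4 - 9 = -43/4 ≈ -10.750)
r = 150
(m(K(-1), D) + r)² = (-43/4 + 150)² = (557/4)² = 310249/16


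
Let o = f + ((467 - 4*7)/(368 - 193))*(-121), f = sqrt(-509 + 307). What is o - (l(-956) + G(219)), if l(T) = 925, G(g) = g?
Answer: -253319/175 + I*sqrt(202) ≈ -1447.5 + 14.213*I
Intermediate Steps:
f = I*sqrt(202) (f = sqrt(-202) = I*sqrt(202) ≈ 14.213*I)
o = -53119/175 + I*sqrt(202) (o = I*sqrt(202) + ((467 - 4*7)/(368 - 193))*(-121) = I*sqrt(202) + ((467 - 28)/175)*(-121) = I*sqrt(202) + (439*(1/175))*(-121) = I*sqrt(202) + (439/175)*(-121) = I*sqrt(202) - 53119/175 = -53119/175 + I*sqrt(202) ≈ -303.54 + 14.213*I)
o - (l(-956) + G(219)) = (-53119/175 + I*sqrt(202)) - (925 + 219) = (-53119/175 + I*sqrt(202)) - 1*1144 = (-53119/175 + I*sqrt(202)) - 1144 = -253319/175 + I*sqrt(202)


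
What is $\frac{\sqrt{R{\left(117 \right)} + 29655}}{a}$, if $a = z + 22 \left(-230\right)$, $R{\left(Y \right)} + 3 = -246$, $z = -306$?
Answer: $- \frac{13 \sqrt{174}}{5366} \approx -0.031957$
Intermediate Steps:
$R{\left(Y \right)} = -249$ ($R{\left(Y \right)} = -3 - 246 = -249$)
$a = -5366$ ($a = -306 + 22 \left(-230\right) = -306 - 5060 = -5366$)
$\frac{\sqrt{R{\left(117 \right)} + 29655}}{a} = \frac{\sqrt{-249 + 29655}}{-5366} = \sqrt{29406} \left(- \frac{1}{5366}\right) = 13 \sqrt{174} \left(- \frac{1}{5366}\right) = - \frac{13 \sqrt{174}}{5366}$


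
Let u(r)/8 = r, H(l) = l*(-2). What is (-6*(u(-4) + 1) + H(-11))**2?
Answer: 43264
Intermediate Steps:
H(l) = -2*l
u(r) = 8*r
(-6*(u(-4) + 1) + H(-11))**2 = (-6*(8*(-4) + 1) - 2*(-11))**2 = (-6*(-32 + 1) + 22)**2 = (-6*(-31) + 22)**2 = (186 + 22)**2 = 208**2 = 43264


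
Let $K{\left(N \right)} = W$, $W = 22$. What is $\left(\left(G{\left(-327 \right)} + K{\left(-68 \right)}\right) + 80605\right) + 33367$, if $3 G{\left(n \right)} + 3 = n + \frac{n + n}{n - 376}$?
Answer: $\frac{80060670}{703} \approx 1.1388 \cdot 10^{5}$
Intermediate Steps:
$G{\left(n \right)} = -1 + \frac{n}{3} + \frac{2 n}{3 \left(-376 + n\right)}$ ($G{\left(n \right)} = -1 + \frac{n + \frac{n + n}{n - 376}}{3} = -1 + \frac{n + \frac{2 n}{-376 + n}}{3} = -1 + \left(\frac{n}{3} + \frac{2 n}{3 \left(-376 + n\right)}\right) = -1 + \frac{n}{3} + \frac{2 n}{3 \left(-376 + n\right)}$)
$K{\left(N \right)} = 22$
$\left(\left(G{\left(-327 \right)} + K{\left(-68 \right)}\right) + 80605\right) + 33367 = \left(\left(\frac{1128 + \left(-327\right)^{2} - -123279}{3 \left(-376 - 327\right)} + 22\right) + 80605\right) + 33367 = \left(\left(\frac{1128 + 106929 + 123279}{3 \left(-703\right)} + 22\right) + 80605\right) + 33367 = \left(\left(\frac{1}{3} \left(- \frac{1}{703}\right) 231336 + 22\right) + 80605\right) + 33367 = \left(\left(- \frac{77112}{703} + 22\right) + 80605\right) + 33367 = \left(- \frac{61646}{703} + 80605\right) + 33367 = \frac{56603669}{703} + 33367 = \frac{80060670}{703}$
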